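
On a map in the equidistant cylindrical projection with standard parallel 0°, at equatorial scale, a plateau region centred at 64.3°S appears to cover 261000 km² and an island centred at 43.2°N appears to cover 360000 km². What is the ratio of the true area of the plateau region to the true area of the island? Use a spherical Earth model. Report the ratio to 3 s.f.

On the plate carrée, areal scale = h·k = 1 × sec φ, so true area = apparent × cos φ.
True area of plateau region: 261000 × cos(64.3°) = 261000 × 0.4337 = 113200 km².
True area of island: 360000 × cos(43.2°) = 360000 × 0.7290 = 262400 km².
Ratio = 113200 / 262400 ≈ 0.431.

0.431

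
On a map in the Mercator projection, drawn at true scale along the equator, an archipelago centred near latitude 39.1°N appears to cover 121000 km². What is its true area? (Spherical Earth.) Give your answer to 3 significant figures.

72900 km²

Mercator is conformal, so the point scale is isotropic: h = k = sec φ = 1/cos φ.
Areal scale = k² = sec²φ = 1/cos²(39.1°) = 1/0.7760² = 1.660.
True area = apparent / (areal scale) = 121000 / 1.660 ≈ 72900 km².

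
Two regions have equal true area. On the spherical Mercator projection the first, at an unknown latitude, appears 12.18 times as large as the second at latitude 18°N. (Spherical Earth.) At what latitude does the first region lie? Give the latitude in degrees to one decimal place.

Mercator areal scale is sec²φ, so apparent-area ratio = sec²φ₁ / sec²φ₂ = cos²φ₂ / cos²φ₁.
cos²φ₂ / cos²φ₁ = 12.18  ⇒  cos φ₁ = cos 18° / √12.18 = 0.9511/3.490 = 0.2725.
φ₁ = arccos(0.2725) ≈ 74.2°.

74.2°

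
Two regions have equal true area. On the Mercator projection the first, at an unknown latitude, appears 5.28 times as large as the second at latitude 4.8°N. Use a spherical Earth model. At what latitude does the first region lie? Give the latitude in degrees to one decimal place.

Mercator areal scale is sec²φ, so apparent-area ratio = sec²φ₁ / sec²φ₂ = cos²φ₂ / cos²φ₁.
cos²φ₂ / cos²φ₁ = 5.28  ⇒  cos φ₁ = cos 4.8° / √5.28 = 0.9965/2.298 = 0.4337.
φ₁ = arccos(0.4337) ≈ 64.3°.

64.3°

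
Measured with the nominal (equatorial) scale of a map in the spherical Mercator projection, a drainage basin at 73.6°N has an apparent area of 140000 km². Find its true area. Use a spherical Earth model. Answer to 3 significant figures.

11200 km²

For Mercator, h = k = sec φ (a conformal cylindrical projection has a single point scale, 1/cos φ).
Areal scale = k² = sec²φ = 1/cos²(73.6°) = 1/0.2823² = 12.54.
True area = apparent / (areal scale) = 140000 / 12.54 ≈ 11200 km².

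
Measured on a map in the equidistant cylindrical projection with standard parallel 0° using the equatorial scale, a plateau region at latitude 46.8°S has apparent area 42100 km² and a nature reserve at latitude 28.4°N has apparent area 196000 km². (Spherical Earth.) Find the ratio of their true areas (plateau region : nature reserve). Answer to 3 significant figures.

0.167

On the plate carrée, areal scale = h·k = 1 × sec φ, so true area = apparent × cos φ.
True area of plateau region: 42100 × cos(46.8°) = 42100 × 0.6845 = 28820 km².
True area of nature reserve: 196000 × cos(28.4°) = 196000 × 0.8796 = 172400 km².
Ratio = 28820 / 172400 ≈ 0.167.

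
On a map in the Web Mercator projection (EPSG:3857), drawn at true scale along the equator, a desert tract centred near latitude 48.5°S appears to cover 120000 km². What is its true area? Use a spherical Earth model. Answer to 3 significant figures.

For Mercator, h = k = sec φ (a conformal cylindrical projection has a single point scale, 1/cos φ).
Areal scale = k² = sec²φ = 1/cos²(48.5°) = 1/0.6626² = 2.278.
True area = apparent / (areal scale) = 120000 / 2.278 ≈ 52700 km².

52700 km²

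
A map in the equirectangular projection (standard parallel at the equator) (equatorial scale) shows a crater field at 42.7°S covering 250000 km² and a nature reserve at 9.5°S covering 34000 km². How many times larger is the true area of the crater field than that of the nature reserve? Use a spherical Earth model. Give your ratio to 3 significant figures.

Plate carrée has h = 1 and k = sec φ, giving areal scale sec φ; true area = (apparent area) · cos φ.
True area of crater field: 250000 × cos(42.7°) = 250000 × 0.7349 = 183700 km².
True area of nature reserve: 34000 × cos(9.5°) = 34000 × 0.9863 = 33530 km².
Ratio = 183700 / 33530 ≈ 5.48.

5.48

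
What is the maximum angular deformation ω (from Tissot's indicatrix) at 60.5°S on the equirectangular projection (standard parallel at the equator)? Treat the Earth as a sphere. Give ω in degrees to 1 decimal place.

39.8°

Plate carrée maps x = Rλ, y = Rφ. The meridian scale is h = 1 and the parallel scale is k = 1/cos φ = sec φ.
At 60.5°: h = 1.000, k = 2.031; principal scales a = 2.031, b = 1.000.
sin(ω/2) = (a − b)/(a + b) = 1.031/3.031 = 0.3401, so ω = 2 arcsin(0.3401) ≈ 39.8°.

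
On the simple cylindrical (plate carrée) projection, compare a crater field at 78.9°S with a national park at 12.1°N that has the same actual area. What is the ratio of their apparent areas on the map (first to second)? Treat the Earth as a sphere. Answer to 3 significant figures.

In the plate carrée (x = Rλ, y = Rφ), meridians are true-scale (h = 1) and parallels are stretched by k = sec φ.
Areal scale at 78.9°: h·k = 1.000 × 5.194 = 5.194.
Areal scale at 12.1°: h·k = 1.000 × 1.023 = 1.023.
Ratio = 5.194/1.023 ≈ 5.08.

5.08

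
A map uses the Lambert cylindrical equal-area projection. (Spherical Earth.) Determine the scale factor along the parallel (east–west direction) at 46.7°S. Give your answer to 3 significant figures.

The Lambert cylindrical equal-area projection is the cylindrical equal-area projection with its standard parallel at the equator (φ₀ = 0). Cylindrical equal-area (φ₀ = 0°): h = cos φ / cos 0° along meridians, k = cos 0° / cos φ along parallels; h·k = 1.
k = cos 0° / cos 46.7° = 1.000/0.6858 = 1.458.

1.46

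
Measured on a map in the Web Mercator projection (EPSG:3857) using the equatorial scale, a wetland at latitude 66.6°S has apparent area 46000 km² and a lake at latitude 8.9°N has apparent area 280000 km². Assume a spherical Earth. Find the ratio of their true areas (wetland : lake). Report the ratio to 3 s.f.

0.0265

Mercator's areal exaggeration is sec²φ; hence true area = (apparent area) · cos²φ.
True area of wetland: 46000 × cos²(66.6°) = 46000 × 0.1577 = 7255 km².
True area of lake: 280000 × cos²(8.9°) = 280000 × 0.9761 = 273300 km².
Ratio = 7255 / 273300 ≈ 0.0265.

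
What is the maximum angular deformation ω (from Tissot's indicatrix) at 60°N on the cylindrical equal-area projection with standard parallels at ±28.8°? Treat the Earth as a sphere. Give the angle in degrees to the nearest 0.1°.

Cylindrical equal-area (φ₀ = 28.8°): h = cos φ / cos 28.8° along meridians, k = cos 28.8° / cos φ along parallels; h·k = 1.
At 60°: h = 0.5706, k = 1.753; principal scales a = 1.753, b = 0.5706.
sin(ω/2) = (a − b)/(a + b) = 1.182/2.323 = 0.5088, so ω = 2 arcsin(0.5088) ≈ 61.2°.

61.2°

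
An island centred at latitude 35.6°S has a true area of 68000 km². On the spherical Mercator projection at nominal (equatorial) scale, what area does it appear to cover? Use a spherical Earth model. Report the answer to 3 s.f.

103000 km²

For Mercator, h = k = sec φ (a conformal cylindrical projection has a single point scale, 1/cos φ).
Areal scale = k² = sec²φ = 1/cos²(35.6°) = 1/0.8131² = 1.513.
Apparent area = 68000 × 1.513 ≈ 103000 km².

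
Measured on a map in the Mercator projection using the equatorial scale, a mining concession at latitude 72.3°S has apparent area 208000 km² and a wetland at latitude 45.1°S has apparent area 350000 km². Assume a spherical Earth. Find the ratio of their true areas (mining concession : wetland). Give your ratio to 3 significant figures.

0.110

On Mercator the areal scale is sec²φ, so true area = apparent × cos²φ.
True area of mining concession: 208000 × cos²(72.3°) = 208000 × 0.09244 = 19230 km².
True area of wetland: 350000 × cos²(45.1°) = 350000 × 0.4983 = 174400 km².
Ratio = 19230 / 174400 ≈ 0.110.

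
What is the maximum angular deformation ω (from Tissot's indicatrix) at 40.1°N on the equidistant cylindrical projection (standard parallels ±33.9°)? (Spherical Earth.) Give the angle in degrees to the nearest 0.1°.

With standard parallel φ₀ = 33.9°, the equirectangular projection gives x = Rλ cos φ₀, y = Rφ, so h = 1 and k = cos 33.9° / cos φ.
At 40.1°: h = 1.000, k = 1.085; principal scales a = 1.085, b = 1.000.
sin(ω/2) = (a − b)/(a + b) = 0.08509/2.085 = 0.04081, so ω = 2 arcsin(0.04081) ≈ 4.7°.

4.7°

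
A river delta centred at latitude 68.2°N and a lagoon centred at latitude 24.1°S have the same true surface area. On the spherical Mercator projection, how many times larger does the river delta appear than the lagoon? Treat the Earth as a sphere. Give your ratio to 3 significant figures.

Mercator is conformal with k = sec φ, so areal scale = k² = sec²φ.
At 68.2°: sec²(68.2°) = 1/0.3714² = 7.251.
At 24.1°: sec²(24.1°) = 1/0.9128² = 1.200.
Ratio = 7.251/1.200 = cos²(24.1°)/cos²(68.2°) ≈ 6.04.

6.04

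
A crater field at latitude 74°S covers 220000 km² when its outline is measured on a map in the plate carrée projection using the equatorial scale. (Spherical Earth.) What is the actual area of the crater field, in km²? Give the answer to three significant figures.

60600 km²

Plate carrée maps x = Rλ, y = Rφ. The meridian scale is h = 1 and the parallel scale is k = 1/cos φ = sec φ.
Areal scale = h·k = 1 × sec φ; at 74°, h = 1.000, k = 3.628, so h·k = 3.628.
True area = apparent / (areal scale) = 220000 / 3.628 ≈ 60600 km².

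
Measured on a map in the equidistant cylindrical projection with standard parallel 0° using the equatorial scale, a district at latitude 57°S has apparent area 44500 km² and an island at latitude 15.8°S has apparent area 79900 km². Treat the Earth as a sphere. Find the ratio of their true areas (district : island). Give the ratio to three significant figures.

On the plate carrée, areal scale = h·k = 1 × sec φ, so true area = apparent × cos φ.
True area of district: 44500 × cos(57°) = 44500 × 0.5446 = 24240 km².
True area of island: 79900 × cos(15.8°) = 79900 × 0.9622 = 76880 km².
Ratio = 24240 / 76880 ≈ 0.315.

0.315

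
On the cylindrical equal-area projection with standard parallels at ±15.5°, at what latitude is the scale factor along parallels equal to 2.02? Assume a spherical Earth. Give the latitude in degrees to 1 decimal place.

A cylindrical equal-area projection with standard parallel φ₀ has meridian scale h = cos φ / cos φ₀ and parallel scale k = cos φ₀ / cos φ (so areas are preserved, h·k = 1).
k = cos φ₀ / cos φ = 2.02  ⇒  cos φ = cos 15.5° / 2.02 = 0.4770.
φ = arccos(0.4770) ≈ 61.5°.

61.5°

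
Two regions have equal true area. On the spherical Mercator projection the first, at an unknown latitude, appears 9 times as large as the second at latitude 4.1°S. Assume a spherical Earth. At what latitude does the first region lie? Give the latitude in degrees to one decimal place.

70.6°

Mercator areal scale is sec²φ, so apparent-area ratio = sec²φ₁ / sec²φ₂ = cos²φ₂ / cos²φ₁.
cos²φ₂ / cos²φ₁ = 9  ⇒  cos φ₁ = cos 4.1° / √9 = 0.9974/3.000 = 0.3325.
φ₁ = arccos(0.3325) ≈ 70.6°.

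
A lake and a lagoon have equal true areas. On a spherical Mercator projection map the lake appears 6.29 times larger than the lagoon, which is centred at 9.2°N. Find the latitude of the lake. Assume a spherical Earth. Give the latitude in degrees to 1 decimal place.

66.8°

Mercator areal scale is sec²φ, so apparent-area ratio = sec²φ₁ / sec²φ₂ = cos²φ₂ / cos²φ₁.
cos²φ₂ / cos²φ₁ = 6.29  ⇒  cos φ₁ = cos 9.2° / √6.29 = 0.9871/2.508 = 0.3936.
φ₁ = arccos(0.3936) ≈ 66.8°.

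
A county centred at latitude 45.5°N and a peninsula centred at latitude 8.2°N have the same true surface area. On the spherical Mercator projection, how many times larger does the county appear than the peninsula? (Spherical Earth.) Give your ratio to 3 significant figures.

Mercator areal scale is sec²φ.
At 45.5°: sec²(45.5°) = 1/0.7009² = 2.036.
At 8.2°: sec²(8.2°) = 1/0.9898² = 1.021.
Ratio = 2.036/1.021 = cos²(8.2°)/cos²(45.5°) ≈ 1.99.

1.99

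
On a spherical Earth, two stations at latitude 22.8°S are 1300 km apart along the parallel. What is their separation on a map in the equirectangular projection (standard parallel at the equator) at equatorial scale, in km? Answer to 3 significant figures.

In the plate carrée (x = Rλ, y = Rφ), meridians are true-scale (h = 1) and parallels are stretched by k = sec φ.
Along the parallel, k = sec 22.8° = 1/0.9219 = 1.085.
Map distance = 1300 × 1.085 ≈ 1410 km.

1410 km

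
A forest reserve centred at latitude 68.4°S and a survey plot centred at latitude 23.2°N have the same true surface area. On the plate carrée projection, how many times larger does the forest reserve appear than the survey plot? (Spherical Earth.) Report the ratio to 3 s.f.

2.50

For the equirectangular projection with φ₀ = 0 (plate carrée), h = 1 along meridians and k = sec φ along parallels.
Areal scale at 68.4°: h·k = 1.000 × 2.716 = 2.716.
Areal scale at 23.2°: h·k = 1.000 × 1.088 = 1.088.
Ratio = 2.716/1.088 ≈ 2.50.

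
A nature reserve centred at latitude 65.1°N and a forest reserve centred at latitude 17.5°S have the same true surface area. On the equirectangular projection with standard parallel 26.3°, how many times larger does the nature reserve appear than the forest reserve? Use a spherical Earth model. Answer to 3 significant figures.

2.27

With standard parallel φ₀ = 26.3°, the equirectangular projection gives x = Rλ cos φ₀, y = Rφ, so h = 1 and k = cos 26.3° / cos φ.
Areal scale at 65.1°: h·k = 1.000 × 2.129 = 2.129.
Areal scale at 17.5°: h·k = 1.000 × 0.9400 = 0.9400.
Ratio = 2.129/0.9400 ≈ 2.27.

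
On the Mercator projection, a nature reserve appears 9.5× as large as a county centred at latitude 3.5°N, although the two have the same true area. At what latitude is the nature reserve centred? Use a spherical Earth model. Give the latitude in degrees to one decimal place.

71.1°

Mercator areal scale is sec²φ, so apparent-area ratio = sec²φ₁ / sec²φ₂ = cos²φ₂ / cos²φ₁.
cos²φ₂ / cos²φ₁ = 9.5  ⇒  cos φ₁ = cos 3.5° / √9.5 = 0.9981/3.082 = 0.3238.
φ₁ = arccos(0.3238) ≈ 71.1°.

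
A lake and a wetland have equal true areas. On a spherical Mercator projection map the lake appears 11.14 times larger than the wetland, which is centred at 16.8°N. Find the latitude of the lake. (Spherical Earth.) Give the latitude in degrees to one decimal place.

73.3°

Mercator areal scale is sec²φ, so apparent-area ratio = sec²φ₁ / sec²φ₂ = cos²φ₂ / cos²φ₁.
cos²φ₂ / cos²φ₁ = 11.14  ⇒  cos φ₁ = cos 16.8° / √11.14 = 0.9573/3.338 = 0.2868.
φ₁ = arccos(0.2868) ≈ 73.3°.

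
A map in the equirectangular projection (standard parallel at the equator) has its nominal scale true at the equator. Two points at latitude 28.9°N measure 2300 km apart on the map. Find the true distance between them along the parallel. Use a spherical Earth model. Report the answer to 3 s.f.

For the equirectangular projection with φ₀ = 0 (plate carrée), h = 1 along meridians and k = sec φ along parallels.
Along the parallel at 28.9°, map distances are exaggerated by k = sec 28.9° = 1.142.
True distance = 2300 / 1.142 = 2300 × cos 28.9° ≈ 2010 km.

2010 km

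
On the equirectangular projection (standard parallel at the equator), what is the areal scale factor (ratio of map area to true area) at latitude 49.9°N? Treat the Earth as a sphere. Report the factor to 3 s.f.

1.55

For the equirectangular projection with φ₀ = 0 (plate carrée), h = 1 along meridians and k = sec φ along parallels.
Areal scale = h·k = 1 × sec φ; at 49.9°, h = 1.000, k = 1.552, so h·k = 1.552.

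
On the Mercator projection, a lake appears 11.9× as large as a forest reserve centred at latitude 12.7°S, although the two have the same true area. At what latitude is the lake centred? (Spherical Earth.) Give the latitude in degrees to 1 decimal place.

For equal true areas on Mercator, apparent areas scale as sec²φ, so the ratio is cos²φ₂ / cos²φ₁.
cos²φ₂ / cos²φ₁ = 11.9  ⇒  cos φ₁ = cos 12.7° / √11.9 = 0.9755/3.450 = 0.2828.
φ₁ = arccos(0.2828) ≈ 73.6°.

73.6°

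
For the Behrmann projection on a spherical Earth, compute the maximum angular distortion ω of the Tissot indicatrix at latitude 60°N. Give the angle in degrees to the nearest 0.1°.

The Behrmann projection is cylindrical equal-area with φ₀ = 30°. For cylindrical equal-area with standard parallel φ₀, h = cos φ / cos φ₀ and k = cos φ₀ / cos φ, so h·k = 1.
At 60°: h = 0.5774, k = 1.732; principal scales a = 1.732, b = 0.5774.
sin(ω/2) = (a − b)/(a + b) = 1.155/2.309 = 0.5000, so ω = 2 arcsin(0.5000) ≈ 60.0°.

60.0°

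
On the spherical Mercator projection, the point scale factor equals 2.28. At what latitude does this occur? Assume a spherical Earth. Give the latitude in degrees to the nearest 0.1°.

Mercator scale is k = sec φ = 1/cos φ.
1/cos φ = 2.28  ⇒  cos φ = 0.4386  ⇒  φ = arccos(0.4386) ≈ 64.0°.

64.0°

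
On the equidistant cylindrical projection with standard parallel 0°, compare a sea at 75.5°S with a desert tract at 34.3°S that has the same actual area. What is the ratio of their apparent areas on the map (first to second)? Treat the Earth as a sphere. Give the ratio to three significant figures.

3.30

Plate carrée maps x = Rλ, y = Rφ. The meridian scale is h = 1 and the parallel scale is k = 1/cos φ = sec φ.
Areal scale at 75.5°: h·k = 1.000 × 3.994 = 3.994.
Areal scale at 34.3°: h·k = 1.000 × 1.211 = 1.211.
Ratio = 3.994/1.211 ≈ 3.30.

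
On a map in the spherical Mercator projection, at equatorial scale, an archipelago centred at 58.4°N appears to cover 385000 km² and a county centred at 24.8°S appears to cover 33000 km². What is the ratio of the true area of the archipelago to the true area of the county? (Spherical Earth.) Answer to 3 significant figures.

3.89

Since Mercator area scale is 1/cos²φ, the true area equals the apparent area multiplied by cos²φ.
True area of archipelago: 385000 × cos²(58.4°) = 385000 × 0.2746 = 105700 km².
True area of county: 33000 × cos²(24.8°) = 33000 × 0.8241 = 27190 km².
Ratio = 105700 / 27190 ≈ 3.89.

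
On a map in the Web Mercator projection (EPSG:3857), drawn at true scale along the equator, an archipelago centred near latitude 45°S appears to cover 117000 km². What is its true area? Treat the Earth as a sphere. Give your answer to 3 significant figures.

The Mercator projection is conformal; its linear scale factor is the same in every direction and equals sec φ = 1/cos φ.
Areal scale = k² = sec²φ = 1/cos²(45°) = 1/0.7071² = 2.000.
True area = apparent / (areal scale) = 117000 / 2.000 ≈ 58500 km².

58500 km²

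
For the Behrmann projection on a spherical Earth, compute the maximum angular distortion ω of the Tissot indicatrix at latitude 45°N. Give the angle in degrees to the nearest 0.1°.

23.1°

The Behrmann projection is cylindrical equal-area with φ₀ = 30°. A cylindrical equal-area projection with standard parallel φ₀ has meridian scale h = cos φ / cos φ₀ and parallel scale k = cos φ₀ / cos φ (so areas are preserved, h·k = 1).
At 45°: h = 0.8165, k = 1.225; principal scales a = 1.225, b = 0.8165.
sin(ω/2) = (a − b)/(a + b) = 0.4082/2.041 = 0.2000, so ω = 2 arcsin(0.2000) ≈ 23.1°.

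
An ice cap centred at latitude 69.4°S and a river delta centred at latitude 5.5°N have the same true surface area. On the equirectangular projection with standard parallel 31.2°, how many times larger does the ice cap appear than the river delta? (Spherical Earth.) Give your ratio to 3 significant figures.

2.83

With standard parallel φ₀ = 31.2°, the equirectangular projection gives x = Rλ cos φ₀, y = Rφ, so h = 1 and k = cos 31.2° / cos φ.
Areal scale at 69.4°: h·k = 1.000 × 2.431 = 2.431.
Areal scale at 5.5°: h·k = 1.000 × 0.8593 = 0.8593.
Ratio = 2.431/0.8593 ≈ 2.83.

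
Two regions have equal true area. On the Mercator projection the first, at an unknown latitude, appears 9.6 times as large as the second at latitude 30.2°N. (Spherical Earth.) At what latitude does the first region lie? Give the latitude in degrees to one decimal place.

Mercator areal scale is sec²φ, so apparent-area ratio = sec²φ₁ / sec²φ₂ = cos²φ₂ / cos²φ₁.
cos²φ₂ / cos²φ₁ = 9.6  ⇒  cos φ₁ = cos 30.2° / √9.6 = 0.8643/3.098 = 0.2789.
φ₁ = arccos(0.2789) ≈ 73.8°.

73.8°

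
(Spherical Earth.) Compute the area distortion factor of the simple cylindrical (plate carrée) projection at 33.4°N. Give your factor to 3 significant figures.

Plate carrée maps x = Rλ, y = Rφ. The meridian scale is h = 1 and the parallel scale is k = 1/cos φ = sec φ.
Areal scale = h·k = 1 × sec φ; at 33.4°, h = 1.000, k = 1.198, so h·k = 1.198.

1.20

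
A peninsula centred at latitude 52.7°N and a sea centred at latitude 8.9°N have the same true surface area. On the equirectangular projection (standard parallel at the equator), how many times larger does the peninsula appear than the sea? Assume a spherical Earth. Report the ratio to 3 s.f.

1.63

Plate carrée maps x = Rλ, y = Rφ. The meridian scale is h = 1 and the parallel scale is k = 1/cos φ = sec φ.
Areal scale at 52.7°: h·k = 1.000 × 1.650 = 1.650.
Areal scale at 8.9°: h·k = 1.000 × 1.012 = 1.012.
Ratio = 1.650/1.012 ≈ 1.63.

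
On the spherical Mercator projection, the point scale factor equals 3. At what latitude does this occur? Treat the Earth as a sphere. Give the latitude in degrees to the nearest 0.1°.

Mercator scale is k = sec φ = 1/cos φ.
1/cos φ = 3  ⇒  cos φ = 0.3333  ⇒  φ = arccos(0.3333) ≈ 70.5°.

70.5°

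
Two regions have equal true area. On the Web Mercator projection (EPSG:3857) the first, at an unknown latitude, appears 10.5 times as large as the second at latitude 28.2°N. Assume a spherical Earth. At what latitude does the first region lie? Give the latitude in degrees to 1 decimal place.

74.2°

For equal true areas on Mercator, apparent areas scale as sec²φ, so the ratio is cos²φ₂ / cos²φ₁.
cos²φ₂ / cos²φ₁ = 10.5  ⇒  cos φ₁ = cos 28.2° / √10.5 = 0.8813/3.240 = 0.2720.
φ₁ = arccos(0.2720) ≈ 74.2°.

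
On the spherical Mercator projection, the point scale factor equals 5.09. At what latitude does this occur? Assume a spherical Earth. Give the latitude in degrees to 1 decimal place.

78.7°

Mercator scale is k = sec φ = 1/cos φ.
1/cos φ = 5.09  ⇒  cos φ = 0.1965  ⇒  φ = arccos(0.1965) ≈ 78.7°.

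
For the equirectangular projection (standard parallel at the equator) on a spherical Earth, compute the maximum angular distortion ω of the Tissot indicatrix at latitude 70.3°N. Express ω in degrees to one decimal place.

Plate carrée maps x = Rλ, y = Rφ. The meridian scale is h = 1 and the parallel scale is k = 1/cos φ = sec φ.
At 70.3°: h = 1.000, k = 2.967; principal scales a = 2.967, b = 1.000.
sin(ω/2) = (a − b)/(a + b) = 1.967/3.967 = 0.4958, so ω = 2 arcsin(0.4958) ≈ 59.4°.

59.4°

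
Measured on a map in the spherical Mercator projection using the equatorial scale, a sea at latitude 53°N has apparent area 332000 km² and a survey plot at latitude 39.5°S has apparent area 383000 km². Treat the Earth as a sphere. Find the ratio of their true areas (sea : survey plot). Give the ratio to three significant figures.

0.527

Since Mercator area scale is 1/cos²φ, the true area equals the apparent area multiplied by cos²φ.
True area of sea: 332000 × cos²(53°) = 332000 × 0.3622 = 120200 km².
True area of survey plot: 383000 × cos²(39.5°) = 383000 × 0.5954 = 228000 km².
Ratio = 120200 / 228000 ≈ 0.527.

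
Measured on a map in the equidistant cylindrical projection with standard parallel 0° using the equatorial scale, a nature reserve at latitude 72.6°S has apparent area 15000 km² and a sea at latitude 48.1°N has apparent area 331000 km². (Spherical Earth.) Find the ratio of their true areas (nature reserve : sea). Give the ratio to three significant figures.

Plate carrée has h = 1 and k = sec φ, giving areal scale sec φ; true area = (apparent area) · cos φ.
True area of nature reserve: 15000 × cos(72.6°) = 15000 × 0.2990 = 4486 km².
True area of sea: 331000 × cos(48.1°) = 331000 × 0.6678 = 221100 km².
Ratio = 4486 / 221100 ≈ 0.0203.

0.0203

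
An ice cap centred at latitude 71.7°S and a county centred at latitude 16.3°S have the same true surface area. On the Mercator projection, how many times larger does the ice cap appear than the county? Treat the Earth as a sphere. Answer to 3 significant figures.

Mercator areal scale is sec²φ.
At 71.7°: sec²(71.7°) = 1/0.3140² = 10.14.
At 16.3°: sec²(16.3°) = 1/0.9598² = 1.086.
Ratio = 10.14/1.086 = cos²(16.3°)/cos²(71.7°) ≈ 9.34.

9.34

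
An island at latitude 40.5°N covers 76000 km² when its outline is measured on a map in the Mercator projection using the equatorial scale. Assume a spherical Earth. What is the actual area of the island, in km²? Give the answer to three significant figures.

43900 km²

Mercator is conformal, so the point scale is isotropic: h = k = sec φ = 1/cos φ.
Areal scale = k² = sec²φ = 1/cos²(40.5°) = 1/0.7604² = 1.729.
True area = apparent / (areal scale) = 76000 / 1.729 ≈ 43900 km².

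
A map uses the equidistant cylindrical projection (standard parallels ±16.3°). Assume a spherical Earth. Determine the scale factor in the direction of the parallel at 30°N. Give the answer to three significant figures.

1.11

In the equirectangular projection with standard parallel φ₀ = 16.3° (x = Rλ cos φ₀, y = Rφ), meridians are true-scale (h = 1) and the parallel scale is k = cos φ₀ / cos φ.
k = cos 16.3° / cos 30° = 0.9598/0.8660 = 1.108.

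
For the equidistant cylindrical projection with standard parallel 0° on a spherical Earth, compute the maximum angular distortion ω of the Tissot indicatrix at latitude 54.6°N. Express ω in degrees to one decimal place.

For the equirectangular projection with φ₀ = 0 (plate carrée), h = 1 along meridians and k = sec φ along parallels.
At 54.6°: h = 1.000, k = 1.726; principal scales a = 1.726, b = 1.000.
sin(ω/2) = (a − b)/(a + b) = 0.7263/2.726 = 0.2664, so ω = 2 arcsin(0.2664) ≈ 30.9°.

30.9°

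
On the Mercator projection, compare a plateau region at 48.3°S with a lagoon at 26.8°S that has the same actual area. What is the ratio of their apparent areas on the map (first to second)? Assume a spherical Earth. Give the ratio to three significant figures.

Mercator is conformal with k = sec φ, so areal scale = k² = sec²φ.
At 48.3°: sec²(48.3°) = 1/0.6652² = 2.260.
At 26.8°: sec²(26.8°) = 1/0.8926² = 1.255.
Ratio = 2.260/1.255 = cos²(26.8°)/cos²(48.3°) ≈ 1.80.

1.80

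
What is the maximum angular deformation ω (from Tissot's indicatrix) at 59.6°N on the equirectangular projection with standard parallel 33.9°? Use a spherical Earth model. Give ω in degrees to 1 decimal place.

28.1°

The equidistant cylindrical projection with φ₀ = 33.9° has h = 1 (meridians true) and k = cos φ₀ / cos φ along parallels.
At 59.6°: h = 1.000, k = 1.640; principal scales a = 1.640, b = 1.000.
sin(ω/2) = (a − b)/(a + b) = 0.6402/2.640 = 0.2425, so ω = 2 arcsin(0.2425) ≈ 28.1°.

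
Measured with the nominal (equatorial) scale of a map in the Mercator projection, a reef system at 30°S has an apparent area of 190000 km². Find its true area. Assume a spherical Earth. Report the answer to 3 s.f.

142000 km²

Mercator is conformal, so the point scale is isotropic: h = k = sec φ = 1/cos φ.
Areal scale = k² = sec²φ = 1/cos²(30°) = 1/0.8660² = 1.333.
True area = apparent / (areal scale) = 190000 / 1.333 ≈ 142000 km².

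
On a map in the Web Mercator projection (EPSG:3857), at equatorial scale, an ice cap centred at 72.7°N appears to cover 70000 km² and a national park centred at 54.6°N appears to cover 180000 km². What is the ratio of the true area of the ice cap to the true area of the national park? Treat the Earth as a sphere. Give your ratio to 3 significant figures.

Since Mercator area scale is 1/cos²φ, the true area equals the apparent area multiplied by cos²φ.
True area of ice cap: 70000 × cos²(72.7°) = 70000 × 0.08843 = 6190 km².
True area of national park: 180000 × cos²(54.6°) = 180000 × 0.3356 = 60400 km².
Ratio = 6190 / 60400 ≈ 0.102.

0.102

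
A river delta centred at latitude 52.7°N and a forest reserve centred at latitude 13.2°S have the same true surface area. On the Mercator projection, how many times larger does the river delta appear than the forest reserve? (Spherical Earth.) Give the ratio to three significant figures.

Mercator is conformal with k = sec φ, so areal scale = k² = sec²φ.
At 52.7°: sec²(52.7°) = 1/0.6060² = 2.723.
At 13.2°: sec²(13.2°) = 1/0.9736² = 1.055.
Ratio = 2.723/1.055 = cos²(13.2°)/cos²(52.7°) ≈ 2.58.

2.58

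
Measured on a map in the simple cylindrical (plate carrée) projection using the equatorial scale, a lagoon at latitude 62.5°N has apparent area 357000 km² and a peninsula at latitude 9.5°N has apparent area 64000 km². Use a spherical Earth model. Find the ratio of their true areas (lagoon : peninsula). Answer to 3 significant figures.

2.61

Plate carrée has h = 1 and k = sec φ, giving areal scale sec φ; true area = (apparent area) · cos φ.
True area of lagoon: 357000 × cos(62.5°) = 357000 × 0.4617 = 164800 km².
True area of peninsula: 64000 × cos(9.5°) = 64000 × 0.9863 = 63120 km².
Ratio = 164800 / 63120 ≈ 2.61.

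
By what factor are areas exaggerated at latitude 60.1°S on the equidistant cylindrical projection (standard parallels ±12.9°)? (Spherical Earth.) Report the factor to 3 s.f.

In the equirectangular projection with standard parallel φ₀ = 12.9° (x = Rλ cos φ₀, y = Rφ), meridians are true-scale (h = 1) and the parallel scale is k = cos φ₀ / cos φ.
Areal scale = h·k = 1 × cos φ₀ / cos φ; at 60.1°, h = 1.000, k = 1.955, so h·k = 1.955.

1.96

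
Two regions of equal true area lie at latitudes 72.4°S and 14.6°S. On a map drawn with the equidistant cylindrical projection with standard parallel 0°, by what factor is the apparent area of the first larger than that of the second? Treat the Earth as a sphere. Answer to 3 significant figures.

Plate carrée maps x = Rλ, y = Rφ. The meridian scale is h = 1 and the parallel scale is k = 1/cos φ = sec φ.
Areal scale at 72.4°: h·k = 1.000 × 3.307 = 3.307.
Areal scale at 14.6°: h·k = 1.000 × 1.033 = 1.033.
Ratio = 3.307/1.033 ≈ 3.20.

3.20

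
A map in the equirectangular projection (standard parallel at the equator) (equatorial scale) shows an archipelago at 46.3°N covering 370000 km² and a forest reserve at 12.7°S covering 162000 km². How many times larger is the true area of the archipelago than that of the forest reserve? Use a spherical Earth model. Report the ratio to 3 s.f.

1.62

Plate carrée has h = 1 and k = sec φ, giving areal scale sec φ; true area = (apparent area) · cos φ.
True area of archipelago: 370000 × cos(46.3°) = 370000 × 0.6909 = 255600 km².
True area of forest reserve: 162000 × cos(12.7°) = 162000 × 0.9755 = 158000 km².
Ratio = 255600 / 158000 ≈ 1.62.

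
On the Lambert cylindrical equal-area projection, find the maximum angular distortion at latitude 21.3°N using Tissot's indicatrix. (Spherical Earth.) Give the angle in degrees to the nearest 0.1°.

The Lambert cylindrical equal-area projection is the cylindrical equal-area projection with its standard parallel at the equator (φ₀ = 0). A cylindrical equal-area projection with standard parallel φ₀ has meridian scale h = cos φ / cos φ₀ and parallel scale k = cos φ₀ / cos φ (so areas are preserved, h·k = 1).
At 21.3°: h = 0.9317, k = 1.073; principal scales a = 1.073, b = 0.9317.
sin(ω/2) = (a − b)/(a + b) = 0.1416/2.005 = 0.07064, so ω = 2 arcsin(0.07064) ≈ 8.1°.

8.1°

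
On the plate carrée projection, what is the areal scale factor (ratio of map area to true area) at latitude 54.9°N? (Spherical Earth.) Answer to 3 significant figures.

Plate carrée maps x = Rλ, y = Rφ. The meridian scale is h = 1 and the parallel scale is k = 1/cos φ = sec φ.
Areal scale = h·k = 1 × sec φ; at 54.9°, h = 1.000, k = 1.739, so h·k = 1.739.

1.74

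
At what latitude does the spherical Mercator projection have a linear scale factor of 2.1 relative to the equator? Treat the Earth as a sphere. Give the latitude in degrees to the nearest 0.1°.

Mercator scale is k = sec φ = 1/cos φ.
1/cos φ = 2.1  ⇒  cos φ = 0.4762  ⇒  φ = arccos(0.4762) ≈ 61.6°.

61.6°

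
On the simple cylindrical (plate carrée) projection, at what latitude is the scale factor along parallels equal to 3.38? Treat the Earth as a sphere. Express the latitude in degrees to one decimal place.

72.8°

Plate carrée: h = 1, k = sec φ along parallels.
sec φ = 3.38  ⇒  cos φ = 0.2959  ⇒  φ ≈ 72.8°.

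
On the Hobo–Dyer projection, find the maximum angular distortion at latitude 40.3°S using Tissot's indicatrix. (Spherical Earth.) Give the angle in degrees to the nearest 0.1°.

The Hobo–Dyer projection is cylindrical equal-area with φ₀ = 37.5°. A cylindrical equal-area projection with standard parallel φ₀ has meridian scale h = cos φ / cos φ₀ and parallel scale k = cos φ₀ / cos φ (so areas are preserved, h·k = 1).
At 40.3°: h = 0.9613, k = 1.040; principal scales a = 1.040, b = 0.9613.
sin(ω/2) = (a − b)/(a + b) = 0.07891/2.002 = 0.03943, so ω = 2 arcsin(0.03943) ≈ 4.5°.

4.5°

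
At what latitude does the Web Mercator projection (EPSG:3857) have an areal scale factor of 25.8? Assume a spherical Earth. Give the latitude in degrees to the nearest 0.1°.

78.6°

Mercator areal scale is sec²φ.
sec²φ = 25.8  ⇒  cos²φ = 0.03876  ⇒  cos φ = 0.1969.
φ = arccos(0.1969) ≈ 78.6°.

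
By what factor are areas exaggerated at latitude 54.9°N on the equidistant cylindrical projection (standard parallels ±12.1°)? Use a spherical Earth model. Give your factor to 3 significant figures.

The equidistant cylindrical projection with φ₀ = 12.1° has h = 1 (meridians true) and k = cos φ₀ / cos φ along parallels.
Areal scale = h·k = 1 × cos φ₀ / cos φ; at 54.9°, h = 1.000, k = 1.700, so h·k = 1.700.

1.70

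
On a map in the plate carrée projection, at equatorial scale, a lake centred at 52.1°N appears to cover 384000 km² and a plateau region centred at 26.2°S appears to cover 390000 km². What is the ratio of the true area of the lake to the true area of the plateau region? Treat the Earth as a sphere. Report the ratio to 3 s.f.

On the plate carrée, areal scale = h·k = 1 × sec φ, so true area = apparent × cos φ.
True area of lake: 384000 × cos(52.1°) = 384000 × 0.6143 = 235900 km².
True area of plateau region: 390000 × cos(26.2°) = 390000 × 0.8973 = 349900 km².
Ratio = 235900 / 349900 ≈ 0.674.

0.674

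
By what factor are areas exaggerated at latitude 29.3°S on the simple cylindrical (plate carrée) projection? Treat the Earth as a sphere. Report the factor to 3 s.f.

1.15

In the plate carrée (x = Rλ, y = Rφ), meridians are true-scale (h = 1) and parallels are stretched by k = sec φ.
Areal scale = h·k = 1 × sec φ; at 29.3°, h = 1.000, k = 1.147, so h·k = 1.147.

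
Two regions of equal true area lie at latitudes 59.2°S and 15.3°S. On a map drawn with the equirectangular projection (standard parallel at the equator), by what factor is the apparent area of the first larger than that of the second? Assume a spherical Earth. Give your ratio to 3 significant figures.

1.88

In the plate carrée (x = Rλ, y = Rφ), meridians are true-scale (h = 1) and parallels are stretched by k = sec φ.
Areal scale at 59.2°: h·k = 1.000 × 1.953 = 1.953.
Areal scale at 15.3°: h·k = 1.000 × 1.037 = 1.037.
Ratio = 1.953/1.037 ≈ 1.88.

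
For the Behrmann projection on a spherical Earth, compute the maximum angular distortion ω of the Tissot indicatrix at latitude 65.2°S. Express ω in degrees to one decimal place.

76.6°

The Behrmann projection is cylindrical equal-area with φ₀ = 30°. A cylindrical equal-area projection with standard parallel φ₀ has meridian scale h = cos φ / cos φ₀ and parallel scale k = cos φ₀ / cos φ (so areas are preserved, h·k = 1).
At 65.2°: h = 0.4843, k = 2.065; principal scales a = 2.065, b = 0.4843.
sin(ω/2) = (a − b)/(a + b) = 1.580/2.549 = 0.6200, so ω = 2 arcsin(0.6200) ≈ 76.6°.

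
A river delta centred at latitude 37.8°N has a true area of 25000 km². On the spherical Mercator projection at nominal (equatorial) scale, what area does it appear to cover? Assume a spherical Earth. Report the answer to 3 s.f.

Mercator is conformal, so the point scale is isotropic: h = k = sec φ = 1/cos φ.
Areal scale = k² = sec²φ = 1/cos²(37.8°) = 1/0.7902² = 1.602.
Apparent area = 25000 × 1.602 ≈ 40000 km².

40000 km²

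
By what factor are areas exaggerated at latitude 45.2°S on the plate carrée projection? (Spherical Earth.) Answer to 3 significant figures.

1.42

Plate carrée maps x = Rλ, y = Rφ. The meridian scale is h = 1 and the parallel scale is k = 1/cos φ = sec φ.
Areal scale = h·k = 1 × sec φ; at 45.2°, h = 1.000, k = 1.419, so h·k = 1.419.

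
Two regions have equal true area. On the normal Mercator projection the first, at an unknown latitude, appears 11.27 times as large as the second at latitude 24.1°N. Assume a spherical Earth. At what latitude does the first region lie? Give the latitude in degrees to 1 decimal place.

74.2°

For equal true areas on Mercator, apparent areas scale as sec²φ, so the ratio is cos²φ₂ / cos²φ₁.
cos²φ₂ / cos²φ₁ = 11.27  ⇒  cos φ₁ = cos 24.1° / √11.27 = 0.9128/3.357 = 0.2719.
φ₁ = arccos(0.2719) ≈ 74.2°.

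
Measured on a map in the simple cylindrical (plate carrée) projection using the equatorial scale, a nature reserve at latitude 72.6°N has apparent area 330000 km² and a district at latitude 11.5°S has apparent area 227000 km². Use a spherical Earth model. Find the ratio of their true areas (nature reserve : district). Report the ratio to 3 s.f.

0.444

On the plate carrée, areal scale = h·k = 1 × sec φ, so true area = apparent × cos φ.
True area of nature reserve: 330000 × cos(72.6°) = 330000 × 0.2990 = 98680 km².
True area of district: 227000 × cos(11.5°) = 227000 × 0.9799 = 222400 km².
Ratio = 98680 / 222400 ≈ 0.444.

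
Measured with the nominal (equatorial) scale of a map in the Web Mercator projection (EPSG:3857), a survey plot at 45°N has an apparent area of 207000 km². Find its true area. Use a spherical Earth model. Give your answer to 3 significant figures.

104000 km²

The Mercator projection is conformal; its linear scale factor is the same in every direction and equals sec φ = 1/cos φ.
Areal scale = k² = sec²φ = 1/cos²(45°) = 1/0.7071² = 2.000.
True area = apparent / (areal scale) = 207000 / 2.000 ≈ 104000 km².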